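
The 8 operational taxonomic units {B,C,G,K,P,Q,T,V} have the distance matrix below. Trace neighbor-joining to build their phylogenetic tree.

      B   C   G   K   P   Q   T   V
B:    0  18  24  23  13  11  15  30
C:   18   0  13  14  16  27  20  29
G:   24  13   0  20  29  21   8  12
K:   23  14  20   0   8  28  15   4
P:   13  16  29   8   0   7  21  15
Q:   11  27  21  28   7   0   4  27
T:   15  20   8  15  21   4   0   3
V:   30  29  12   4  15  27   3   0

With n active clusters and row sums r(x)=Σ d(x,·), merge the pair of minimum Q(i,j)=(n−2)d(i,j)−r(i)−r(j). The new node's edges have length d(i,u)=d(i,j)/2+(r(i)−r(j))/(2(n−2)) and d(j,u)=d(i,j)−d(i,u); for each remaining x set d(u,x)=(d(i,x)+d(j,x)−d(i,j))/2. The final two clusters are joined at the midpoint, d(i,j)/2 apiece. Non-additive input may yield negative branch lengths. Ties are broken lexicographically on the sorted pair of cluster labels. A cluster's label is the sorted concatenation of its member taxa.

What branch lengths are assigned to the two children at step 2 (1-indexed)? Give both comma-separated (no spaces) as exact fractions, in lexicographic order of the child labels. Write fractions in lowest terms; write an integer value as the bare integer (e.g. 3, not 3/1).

iteration 1: select K,V (d=4, Q=-208); attach at lengths (4/3, 8/3); label the merged cluster KV
  updated: d(B,KV)=49/2, d(C,KV)=39/2, d(G,KV)=14, d(KV,P)=19/2, d(KV,Q)=51/2, d(KV,T)=7
iteration 2: select C,G (d=13, Q=-315/2); attach at lengths (139/20, 121/20); label the merged cluster CG
  updated: d(B,CG)=29/2, d(CG,KV)=41/4, d(CG,P)=16, d(CG,Q)=35/2, d(CG,T)=15/2
iteration 3: select KV,P (d=19/2, Q=-421/4); attach at lengths (193/32, 111/32); label the merged cluster KPV
  updated: d(B,KPV)=14, d(CG,KPV)=67/8, d(KPV,Q)=23/2, d(KPV,T)=37/4
iteration 4: select Q,T (d=4, Q=-271/4); attach at lengths (27/8, 5/8); label the merged cluster QT
  updated: d(B,QT)=11, d(CG,QT)=21/2, d(KPV,QT)=67/8
iteration 5: select B,QT (d=11, Q=-379/8); attach at lengths (253/32, 99/32); label the merged cluster BQT
  updated: d(BQT,CG)=7, d(BQT,KPV)=91/16
iteration 6: select BQT,CG (d=7, Q=-337/16); attach at lengths (69/32, 155/32); label the merged cluster BCGQT
  updated: d(BCGQT,KPV)=113/32
iteration 7: select BCGQT,KPV (d=113/32); attach at lengths (113/64, 113/64); label the merged cluster BCGKPQTV
final tree: (((B:253/32,(Q:27/8,T:5/8):99/32):69/32,(C:139/20,G:121/20):155/32):113/64,((K:4/3,V:8/3):193/32,P:111/32):113/64)
total length: 1665/32

139/20,121/20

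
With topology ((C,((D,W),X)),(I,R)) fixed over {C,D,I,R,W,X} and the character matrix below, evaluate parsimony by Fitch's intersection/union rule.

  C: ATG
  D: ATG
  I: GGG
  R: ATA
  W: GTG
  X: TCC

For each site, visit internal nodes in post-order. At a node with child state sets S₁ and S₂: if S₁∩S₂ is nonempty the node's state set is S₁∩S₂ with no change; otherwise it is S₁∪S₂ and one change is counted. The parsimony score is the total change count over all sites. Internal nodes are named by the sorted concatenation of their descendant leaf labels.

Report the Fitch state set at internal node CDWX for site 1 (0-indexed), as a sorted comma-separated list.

T

[col 0] DW: children D:{A}, W:{G} ∪→ {A,G}; cost 1
[col 0] DWX: children DW:{A,G}, X:{T} ∪→ {A,G,T}; cost 1
[col 0] CDWX: children C:{A}, DWX:{A,G,T} ∩→ {A}; cost 0
[col 0] IR: children I:{G}, R:{A} ∪→ {A,G}; cost 1
[col 0] CDIRWX: children CDWX:{A}, IR:{A,G} ∩→ {A}; cost 0
[col 1] DW: children D:{T}, W:{T} ∩→ {T}; cost 0
[col 1] DWX: children DW:{T}, X:{C} ∪→ {C,T}; cost 1
[col 1] CDWX: children C:{T}, DWX:{C,T} ∩→ {T}; cost 0
[col 1] IR: children I:{G}, R:{T} ∪→ {G,T}; cost 1
[col 1] CDIRWX: children CDWX:{T}, IR:{G,T} ∩→ {T}; cost 0
[col 2] DW: children D:{G}, W:{G} ∩→ {G}; cost 0
[col 2] DWX: children DW:{G}, X:{C} ∪→ {C,G}; cost 1
[col 2] CDWX: children C:{G}, DWX:{C,G} ∩→ {G}; cost 0
[col 2] IR: children I:{G}, R:{A} ∪→ {A,G}; cost 1
[col 2] CDIRWX: children CDWX:{G}, IR:{A,G} ∩→ {G}; cost 0
per-site changes: [3, 2, 2]; total = 7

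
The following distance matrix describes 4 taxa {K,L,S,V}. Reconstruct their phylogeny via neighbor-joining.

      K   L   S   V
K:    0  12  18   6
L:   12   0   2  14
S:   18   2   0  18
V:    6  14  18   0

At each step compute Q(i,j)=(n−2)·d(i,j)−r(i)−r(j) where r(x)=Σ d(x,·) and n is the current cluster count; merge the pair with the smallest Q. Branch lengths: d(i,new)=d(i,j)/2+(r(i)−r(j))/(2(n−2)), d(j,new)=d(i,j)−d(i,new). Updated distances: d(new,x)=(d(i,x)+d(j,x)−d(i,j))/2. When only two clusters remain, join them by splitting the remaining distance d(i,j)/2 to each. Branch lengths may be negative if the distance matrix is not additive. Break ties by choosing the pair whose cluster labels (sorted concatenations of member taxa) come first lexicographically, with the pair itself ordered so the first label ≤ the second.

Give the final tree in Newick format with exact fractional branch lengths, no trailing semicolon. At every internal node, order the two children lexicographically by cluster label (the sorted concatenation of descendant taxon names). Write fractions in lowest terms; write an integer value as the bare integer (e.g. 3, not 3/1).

(((K:5/2,V:7/2):23/2,L:-3/2):7/4,S:7/4)

1. join K+V (d=6, Q=-62) ⇒ KV; edges |K|=5/2, |V|=7/2
  updated: d(KV,L)=10, d(KV,S)=15
2. join KV+L (d=10, Q=-27) ⇒ KLV; edges |KV|=23/2, |L|=-3/2
  updated: d(KLV,S)=7/2
3. join KLV+S (d=7/2) ⇒ KLSV; edges |KLV|=7/4, |S|=7/4
final tree: (((K:5/2,V:7/2):23/2,L:-3/2):7/4,S:7/4)
total length: 39/2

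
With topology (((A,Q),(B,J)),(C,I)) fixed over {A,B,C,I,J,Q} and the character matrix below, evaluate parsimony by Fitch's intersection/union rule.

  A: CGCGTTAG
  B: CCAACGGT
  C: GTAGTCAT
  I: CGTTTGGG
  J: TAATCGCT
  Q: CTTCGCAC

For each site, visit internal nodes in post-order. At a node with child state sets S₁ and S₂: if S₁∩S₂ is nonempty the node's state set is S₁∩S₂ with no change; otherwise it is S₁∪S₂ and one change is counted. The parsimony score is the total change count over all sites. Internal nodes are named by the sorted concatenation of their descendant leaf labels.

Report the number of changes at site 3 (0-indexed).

[col 0] AQ: children A:{C}, Q:{C} ∩→ {C}; cost 0
[col 0] BJ: children B:{C}, J:{T} ∪→ {C,T}; cost 1
[col 0] ABJQ: children AQ:{C}, BJ:{C,T} ∩→ {C}; cost 0
[col 0] CI: children C:{G}, I:{C} ∪→ {C,G}; cost 1
[col 0] ABCIJQ: children ABJQ:{C}, CI:{C,G} ∩→ {C}; cost 0
[col 1] AQ: children A:{G}, Q:{T} ∪→ {G,T}; cost 1
[col 1] BJ: children B:{C}, J:{A} ∪→ {A,C}; cost 1
[col 1] ABJQ: children AQ:{G,T}, BJ:{A,C} ∪→ {A,C,G,T}; cost 1
[col 1] CI: children C:{T}, I:{G} ∪→ {G,T}; cost 1
[col 1] ABCIJQ: children ABJQ:{A,C,G,T}, CI:{G,T} ∩→ {G,T}; cost 0
[col 2] AQ: children A:{C}, Q:{T} ∪→ {C,T}; cost 1
[col 2] BJ: children B:{A}, J:{A} ∩→ {A}; cost 0
[col 2] ABJQ: children AQ:{C,T}, BJ:{A} ∪→ {A,C,T}; cost 1
[col 2] CI: children C:{A}, I:{T} ∪→ {A,T}; cost 1
[col 2] ABCIJQ: children ABJQ:{A,C,T}, CI:{A,T} ∩→ {A,T}; cost 0
[col 3] AQ: children A:{G}, Q:{C} ∪→ {C,G}; cost 1
[col 3] BJ: children B:{A}, J:{T} ∪→ {A,T}; cost 1
[col 3] ABJQ: children AQ:{C,G}, BJ:{A,T} ∪→ {A,C,G,T}; cost 1
[col 3] CI: children C:{G}, I:{T} ∪→ {G,T}; cost 1
[col 3] ABCIJQ: children ABJQ:{A,C,G,T}, CI:{G,T} ∩→ {G,T}; cost 0
[col 4] AQ: children A:{T}, Q:{G} ∪→ {G,T}; cost 1
[col 4] BJ: children B:{C}, J:{C} ∩→ {C}; cost 0
[col 4] ABJQ: children AQ:{G,T}, BJ:{C} ∪→ {C,G,T}; cost 1
[col 4] CI: children C:{T}, I:{T} ∩→ {T}; cost 0
[col 4] ABCIJQ: children ABJQ:{C,G,T}, CI:{T} ∩→ {T}; cost 0
[col 5] AQ: children A:{T}, Q:{C} ∪→ {C,T}; cost 1
[col 5] BJ: children B:{G}, J:{G} ∩→ {G}; cost 0
[col 5] ABJQ: children AQ:{C,T}, BJ:{G} ∪→ {C,G,T}; cost 1
[col 5] CI: children C:{C}, I:{G} ∪→ {C,G}; cost 1
[col 5] ABCIJQ: children ABJQ:{C,G,T}, CI:{C,G} ∩→ {C,G}; cost 0
[col 6] AQ: children A:{A}, Q:{A} ∩→ {A}; cost 0
[col 6] BJ: children B:{G}, J:{C} ∪→ {C,G}; cost 1
[col 6] ABJQ: children AQ:{A}, BJ:{C,G} ∪→ {A,C,G}; cost 1
[col 6] CI: children C:{A}, I:{G} ∪→ {A,G}; cost 1
[col 6] ABCIJQ: children ABJQ:{A,C,G}, CI:{A,G} ∩→ {A,G}; cost 0
[col 7] AQ: children A:{G}, Q:{C} ∪→ {C,G}; cost 1
[col 7] BJ: children B:{T}, J:{T} ∩→ {T}; cost 0
[col 7] ABJQ: children AQ:{C,G}, BJ:{T} ∪→ {C,G,T}; cost 1
[col 7] CI: children C:{T}, I:{G} ∪→ {G,T}; cost 1
[col 7] ABCIJQ: children ABJQ:{C,G,T}, CI:{G,T} ∩→ {G,T}; cost 0
per-site changes: [2, 4, 3, 4, 2, 3, 3, 3]; total = 24

4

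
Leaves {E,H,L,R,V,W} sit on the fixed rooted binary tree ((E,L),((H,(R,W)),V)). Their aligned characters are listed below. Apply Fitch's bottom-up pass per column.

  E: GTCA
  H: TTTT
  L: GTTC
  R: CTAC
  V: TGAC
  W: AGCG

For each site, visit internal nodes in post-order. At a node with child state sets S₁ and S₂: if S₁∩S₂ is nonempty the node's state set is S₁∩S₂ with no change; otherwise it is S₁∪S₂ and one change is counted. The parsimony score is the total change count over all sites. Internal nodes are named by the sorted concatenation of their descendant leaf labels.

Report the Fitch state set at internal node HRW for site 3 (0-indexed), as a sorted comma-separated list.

[col 0] EL: children E:{G}, L:{G} ∩→ {G}; cost 0
[col 0] RW: children R:{C}, W:{A} ∪→ {A,C}; cost 1
[col 0] HRW: children H:{T}, RW:{A,C} ∪→ {A,C,T}; cost 1
[col 0] HRVW: children HRW:{A,C,T}, V:{T} ∩→ {T}; cost 0
[col 0] EHLRVW: children EL:{G}, HRVW:{T} ∪→ {G,T}; cost 1
[col 1] EL: children E:{T}, L:{T} ∩→ {T}; cost 0
[col 1] RW: children R:{T}, W:{G} ∪→ {G,T}; cost 1
[col 1] HRW: children H:{T}, RW:{G,T} ∩→ {T}; cost 0
[col 1] HRVW: children HRW:{T}, V:{G} ∪→ {G,T}; cost 1
[col 1] EHLRVW: children EL:{T}, HRVW:{G,T} ∩→ {T}; cost 0
[col 2] EL: children E:{C}, L:{T} ∪→ {C,T}; cost 1
[col 2] RW: children R:{A}, W:{C} ∪→ {A,C}; cost 1
[col 2] HRW: children H:{T}, RW:{A,C} ∪→ {A,C,T}; cost 1
[col 2] HRVW: children HRW:{A,C,T}, V:{A} ∩→ {A}; cost 0
[col 2] EHLRVW: children EL:{C,T}, HRVW:{A} ∪→ {A,C,T}; cost 1
[col 3] EL: children E:{A}, L:{C} ∪→ {A,C}; cost 1
[col 3] RW: children R:{C}, W:{G} ∪→ {C,G}; cost 1
[col 3] HRW: children H:{T}, RW:{C,G} ∪→ {C,G,T}; cost 1
[col 3] HRVW: children HRW:{C,G,T}, V:{C} ∩→ {C}; cost 0
[col 3] EHLRVW: children EL:{A,C}, HRVW:{C} ∩→ {C}; cost 0
per-site changes: [3, 2, 4, 3]; total = 12

C,G,T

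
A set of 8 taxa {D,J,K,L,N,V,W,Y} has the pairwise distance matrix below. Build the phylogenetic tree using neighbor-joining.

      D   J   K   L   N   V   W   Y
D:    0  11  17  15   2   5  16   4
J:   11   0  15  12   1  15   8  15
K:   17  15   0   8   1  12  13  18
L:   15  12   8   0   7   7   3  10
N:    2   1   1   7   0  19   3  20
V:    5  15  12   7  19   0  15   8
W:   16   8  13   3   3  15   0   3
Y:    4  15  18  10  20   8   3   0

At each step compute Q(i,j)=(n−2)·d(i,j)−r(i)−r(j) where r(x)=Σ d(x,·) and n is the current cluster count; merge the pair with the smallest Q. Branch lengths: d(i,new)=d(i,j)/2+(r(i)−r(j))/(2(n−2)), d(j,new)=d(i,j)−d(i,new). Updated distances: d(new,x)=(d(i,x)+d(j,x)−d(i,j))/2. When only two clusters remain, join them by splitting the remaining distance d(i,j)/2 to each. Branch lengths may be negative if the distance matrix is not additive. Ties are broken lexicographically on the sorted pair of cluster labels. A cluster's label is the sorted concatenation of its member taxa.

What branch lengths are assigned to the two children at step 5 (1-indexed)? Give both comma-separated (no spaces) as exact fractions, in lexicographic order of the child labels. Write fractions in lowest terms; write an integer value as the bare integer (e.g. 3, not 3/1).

1. join K+N (d=1, Q=-131) ⇒ KN; edges |K|=37/12, |N|=-25/12
  updated: d(D,KN)=9, d(J,KN)=15/2, d(KN,L)=7, d(KN,V)=15, d(KN,W)=15/2, d(KN,Y)=37/2
2. join D+V (d=5, Q=-100) ⇒ DV; edges |D|=2, |V|=3
  updated: d(DV,J)=21/2, d(DV,KN)=19/2, d(DV,L)=17/2, d(DV,W)=13, d(DV,Y)=7/2
3. join DV+Y (d=7/2, Q=-81) ⇒ DVY; edges |DV|=9/8, |Y|=19/8
  updated: d(DVY,J)=11, d(DVY,KN)=49/4, d(DVY,L)=15/2, d(DVY,W)=25/4
4. join J+KN (d=15/2, Q=-201/4) ⇒ JKN; edges |J|=107/24, |KN|=73/24
  updated: d(DVY,JKN)=63/8, d(JKN,L)=23/4, d(JKN,W)=4
5. join DVY+JKN (d=63/8, Q=-47/2) ⇒ DJKNVY; edges |DVY|=79/16, |JKN|=47/16
  updated: d(DJKNVY,L)=43/16, d(DJKNVY,W)=19/16
6. join DJKNVY+L (d=43/16, Q=-55/8) ⇒ DJKLNVY; edges |DJKNVY|=7/16, |L|=9/4
  updated: d(DJKLNVY,W)=3/4
7. join DJKLNVY+W (d=3/4) ⇒ DJKLNVWY; edges |DJKLNVY|=3/8, |W|=3/8
final tree: (((((D:2,V:3):9/8,Y:19/8):79/16,(J:107/24,(K:37/12,N:-25/12):73/24):47/16):7/16,L:9/4):3/8,W:3/8)
total length: 453/16

79/16,47/16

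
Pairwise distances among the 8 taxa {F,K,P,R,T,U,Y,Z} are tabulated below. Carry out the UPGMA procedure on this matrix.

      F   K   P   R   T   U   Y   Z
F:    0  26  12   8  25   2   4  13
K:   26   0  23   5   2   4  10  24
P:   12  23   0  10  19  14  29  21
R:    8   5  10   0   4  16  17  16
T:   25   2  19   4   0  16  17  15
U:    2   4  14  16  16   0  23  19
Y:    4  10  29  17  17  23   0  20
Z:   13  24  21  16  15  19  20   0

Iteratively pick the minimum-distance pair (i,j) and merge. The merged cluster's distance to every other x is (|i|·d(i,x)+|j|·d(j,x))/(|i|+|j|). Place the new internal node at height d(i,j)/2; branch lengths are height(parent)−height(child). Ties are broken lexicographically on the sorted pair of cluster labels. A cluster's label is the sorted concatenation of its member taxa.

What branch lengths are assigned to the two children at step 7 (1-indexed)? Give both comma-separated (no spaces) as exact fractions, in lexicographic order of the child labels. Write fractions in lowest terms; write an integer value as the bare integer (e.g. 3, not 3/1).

115/168,64/7

1. join F+U (d=2) ⇒ FU; edges |F|=1, |U|=1
  updated: d(FU,K)=15, d(FU,P)=13, d(FU,R)=12, d(FU,T)=41/2, d(FU,Y)=27/2, d(FU,Z)=16
2. join K+T (d=2) ⇒ KT; edges |K|=1, |T|=1
  updated: d(FU,KT)=71/4, d(KT,P)=21, d(KT,R)=9/2, d(KT,Y)=27/2, d(KT,Z)=39/2
3. join KT+R (d=9/2) ⇒ KRT; edges |KT|=5/4, |R|=9/4
  updated: d(FU,KRT)=95/6, d(KRT,P)=52/3, d(KRT,Y)=44/3, d(KRT,Z)=55/3
4. join FU+P (d=13) ⇒ FPU; edges |FU|=11/2, |P|=13/2
  updated: d(FPU,KRT)=49/3, d(FPU,Y)=56/3, d(FPU,Z)=53/3
5. join KRT+Y (d=44/3) ⇒ KRTY; edges |KRT|=61/12, |Y|=22/3
  updated: d(FPU,KRTY)=203/12, d(KRTY,Z)=75/4
6. join FPU+KRTY (d=203/12) ⇒ FKPRTUY; edges |FPU|=47/24, |KRTY|=9/8
  updated: d(FKPRTUY,Z)=128/7
7. join FKPRTUY+Z (d=128/7) ⇒ FKPRTUYZ; edges |FKPRTUY|=115/168, |Z|=64/7
final tree: ((((F:1,U:1):11/2,P:13/2):47/24,(((K:1,T:1):5/4,R:9/4):61/12,Y:22/3):9/8):115/168,Z:64/7)
total length: 7531/168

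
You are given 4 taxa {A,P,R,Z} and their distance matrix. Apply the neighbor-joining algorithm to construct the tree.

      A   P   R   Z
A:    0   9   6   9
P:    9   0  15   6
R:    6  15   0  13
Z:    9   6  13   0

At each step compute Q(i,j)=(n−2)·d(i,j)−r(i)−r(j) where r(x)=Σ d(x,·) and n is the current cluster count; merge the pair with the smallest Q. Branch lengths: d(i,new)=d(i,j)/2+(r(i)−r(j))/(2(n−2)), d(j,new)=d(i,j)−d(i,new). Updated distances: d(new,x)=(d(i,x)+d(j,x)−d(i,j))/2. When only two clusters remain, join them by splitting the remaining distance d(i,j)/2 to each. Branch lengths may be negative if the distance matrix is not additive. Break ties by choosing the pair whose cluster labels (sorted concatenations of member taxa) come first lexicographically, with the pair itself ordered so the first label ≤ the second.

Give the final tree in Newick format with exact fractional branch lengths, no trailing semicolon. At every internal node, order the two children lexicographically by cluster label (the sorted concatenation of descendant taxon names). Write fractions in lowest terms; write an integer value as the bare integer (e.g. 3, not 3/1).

step 1: merge (A,R) at d=6, Q=-46; branch lengths A→1/2, R→11/2; new cluster AR
  updated: d(AR,P)=9, d(AR,Z)=8
step 2: merge (AR,P) at d=9, Q=-23; branch lengths AR→11/2, P→7/2; new cluster APR
  updated: d(APR,Z)=5/2
step 3: merge (APR,Z) at d=5/2; branch lengths APR→5/4, Z→5/4; new cluster APRZ
final tree: (((A:1/2,R:11/2):11/2,P:7/2):5/4,Z:5/4)
total length: 35/2

(((A:1/2,R:11/2):11/2,P:7/2):5/4,Z:5/4)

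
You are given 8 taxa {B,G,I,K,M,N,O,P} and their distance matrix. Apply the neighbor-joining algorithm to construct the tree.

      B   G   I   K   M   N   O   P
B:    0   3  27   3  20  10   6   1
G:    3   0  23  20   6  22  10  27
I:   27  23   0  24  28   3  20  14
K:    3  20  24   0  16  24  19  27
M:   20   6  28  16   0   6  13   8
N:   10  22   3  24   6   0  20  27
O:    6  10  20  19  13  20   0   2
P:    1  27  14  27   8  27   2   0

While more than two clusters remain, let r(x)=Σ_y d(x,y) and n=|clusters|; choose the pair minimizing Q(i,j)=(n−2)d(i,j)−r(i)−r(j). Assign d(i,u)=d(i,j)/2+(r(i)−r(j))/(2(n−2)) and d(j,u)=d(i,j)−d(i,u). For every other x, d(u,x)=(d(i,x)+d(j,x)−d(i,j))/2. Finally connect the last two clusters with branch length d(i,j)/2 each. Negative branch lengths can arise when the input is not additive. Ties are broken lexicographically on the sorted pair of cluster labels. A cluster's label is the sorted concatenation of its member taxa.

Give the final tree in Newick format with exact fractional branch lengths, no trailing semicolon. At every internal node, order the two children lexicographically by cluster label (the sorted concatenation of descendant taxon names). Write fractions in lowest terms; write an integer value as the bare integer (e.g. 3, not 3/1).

1. join I+N (d=3, Q=-233) ⇒ IN; edges |I|=15/4, |N|=-3/4
  updated: d(B,IN)=17, d(G,IN)=21, d(IN,K)=45/2, d(IN,M)=31/2, d(IN,O)=37/2, d(IN,P)=19
2. join B+K (d=3, Q=-285/2) ⇒ BK; edges |B|=-17/4, |K|=29/4
  updated: d(BK,G)=10, d(BK,IN)=73/4, d(BK,M)=33/2, d(BK,O)=11, d(BK,P)=25/2
3. join O+P (d=2, Q=-115) ⇒ OP; edges |O|=-3/4, |P|=11/4
  updated: d(BK,OP)=43/4, d(G,OP)=35/2, d(IN,OP)=71/4, d(M,OP)=19/2
4. join G+M (d=6, Q=-84) ⇒ GM; edges |G|=25/6, |M|=11/6
  updated: d(BK,GM)=41/4, d(GM,IN)=61/4, d(GM,OP)=21/2
5. join BK+OP (d=43/4, Q=-227/4) ⇒ BKOP; edges |BK|=87/16, |OP|=85/16
  updated: d(BKOP,GM)=5, d(BKOP,IN)=101/8
6. join BKOP+GM (d=5, Q=-263/8) ⇒ BGKMOP; edges |BKOP|=19/16, |GM|=61/16
  updated: d(BGKMOP,IN)=183/16
7. join BGKMOP+IN (d=183/16) ⇒ BGIKMNOP; edges |BGKMOP|=183/32, |IN|=183/32
final tree: ((((B:-17/4,K:29/4):87/16,(O:-3/4,P:11/4):85/16):19/16,(G:25/6,M:11/6):61/16):183/32,(I:15/4,N:-3/4):183/32)
total length: 659/16

((((B:-17/4,K:29/4):87/16,(O:-3/4,P:11/4):85/16):19/16,(G:25/6,M:11/6):61/16):183/32,(I:15/4,N:-3/4):183/32)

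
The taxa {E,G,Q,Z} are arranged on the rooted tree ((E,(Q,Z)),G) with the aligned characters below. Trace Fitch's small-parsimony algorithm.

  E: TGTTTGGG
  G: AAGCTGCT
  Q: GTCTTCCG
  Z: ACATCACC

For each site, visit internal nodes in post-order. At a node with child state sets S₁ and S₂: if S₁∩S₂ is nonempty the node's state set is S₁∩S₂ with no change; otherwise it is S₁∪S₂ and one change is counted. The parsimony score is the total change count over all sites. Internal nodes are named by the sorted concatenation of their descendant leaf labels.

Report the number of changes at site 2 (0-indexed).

[col 0] QZ: children Q:{G}, Z:{A} ∪→ {A,G}; cost 1
[col 0] EQZ: children E:{T}, QZ:{A,G} ∪→ {A,G,T}; cost 1
[col 0] EGQZ: children EQZ:{A,G,T}, G:{A} ∩→ {A}; cost 0
[col 1] QZ: children Q:{T}, Z:{C} ∪→ {C,T}; cost 1
[col 1] EQZ: children E:{G}, QZ:{C,T} ∪→ {C,G,T}; cost 1
[col 1] EGQZ: children EQZ:{C,G,T}, G:{A} ∪→ {A,C,G,T}; cost 1
[col 2] QZ: children Q:{C}, Z:{A} ∪→ {A,C}; cost 1
[col 2] EQZ: children E:{T}, QZ:{A,C} ∪→ {A,C,T}; cost 1
[col 2] EGQZ: children EQZ:{A,C,T}, G:{G} ∪→ {A,C,G,T}; cost 1
[col 3] QZ: children Q:{T}, Z:{T} ∩→ {T}; cost 0
[col 3] EQZ: children E:{T}, QZ:{T} ∩→ {T}; cost 0
[col 3] EGQZ: children EQZ:{T}, G:{C} ∪→ {C,T}; cost 1
[col 4] QZ: children Q:{T}, Z:{C} ∪→ {C,T}; cost 1
[col 4] EQZ: children E:{T}, QZ:{C,T} ∩→ {T}; cost 0
[col 4] EGQZ: children EQZ:{T}, G:{T} ∩→ {T}; cost 0
[col 5] QZ: children Q:{C}, Z:{A} ∪→ {A,C}; cost 1
[col 5] EQZ: children E:{G}, QZ:{A,C} ∪→ {A,C,G}; cost 1
[col 5] EGQZ: children EQZ:{A,C,G}, G:{G} ∩→ {G}; cost 0
[col 6] QZ: children Q:{C}, Z:{C} ∩→ {C}; cost 0
[col 6] EQZ: children E:{G}, QZ:{C} ∪→ {C,G}; cost 1
[col 6] EGQZ: children EQZ:{C,G}, G:{C} ∩→ {C}; cost 0
[col 7] QZ: children Q:{G}, Z:{C} ∪→ {C,G}; cost 1
[col 7] EQZ: children E:{G}, QZ:{C,G} ∩→ {G}; cost 0
[col 7] EGQZ: children EQZ:{G}, G:{T} ∪→ {G,T}; cost 1
per-site changes: [2, 3, 3, 1, 1, 2, 1, 2]; total = 15

3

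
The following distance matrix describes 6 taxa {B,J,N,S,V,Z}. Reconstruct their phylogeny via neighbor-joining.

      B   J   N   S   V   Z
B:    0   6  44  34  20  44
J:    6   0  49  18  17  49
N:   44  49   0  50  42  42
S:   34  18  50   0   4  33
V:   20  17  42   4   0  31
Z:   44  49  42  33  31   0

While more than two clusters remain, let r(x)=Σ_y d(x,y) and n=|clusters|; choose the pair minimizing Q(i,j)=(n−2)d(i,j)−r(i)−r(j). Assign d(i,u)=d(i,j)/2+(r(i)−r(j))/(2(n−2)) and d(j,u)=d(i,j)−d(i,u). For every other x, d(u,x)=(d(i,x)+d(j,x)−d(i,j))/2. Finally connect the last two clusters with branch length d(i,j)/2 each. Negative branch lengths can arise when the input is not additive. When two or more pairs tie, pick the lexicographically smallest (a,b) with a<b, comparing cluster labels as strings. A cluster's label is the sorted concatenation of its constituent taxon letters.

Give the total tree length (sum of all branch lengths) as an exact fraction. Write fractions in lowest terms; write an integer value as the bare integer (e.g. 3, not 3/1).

1. join B+J (d=6, Q=-263) ⇒ BJ; edges |B|=33/8, |J|=15/8
  updated: d(BJ,N)=87/2, d(BJ,S)=23, d(BJ,V)=31/2, d(BJ,Z)=87/2
2. join N+Z (d=42, Q=-201) ⇒ NZ; edges |N|=77/3, |Z|=49/3
  updated: d(BJ,NZ)=45/2, d(NZ,S)=41/2, d(NZ,V)=31/2
3. join BJ+NZ (d=45/2, Q=-149/2) ⇒ BJNZ; edges |BJ|=95/8, |NZ|=85/8
  updated: d(BJNZ,S)=21/2, d(BJNZ,V)=17/4
4. join BJNZ+S (d=21/2, Q=-75/4) ⇒ BJNSZ; edges |BJNZ|=43/8, |S|=41/8
  updated: d(BJNSZ,V)=-9/8
5. join BJNSZ+V (d=-9/8) ⇒ BJNSVZ; edges |BJNSZ|=-9/16, |V|=-9/16
final tree: ((((B:33/8,J:15/8):95/8,(N:77/3,Z:49/3):85/8):43/8,S:41/8):-9/16,V:-9/16)
total length: 639/8

639/8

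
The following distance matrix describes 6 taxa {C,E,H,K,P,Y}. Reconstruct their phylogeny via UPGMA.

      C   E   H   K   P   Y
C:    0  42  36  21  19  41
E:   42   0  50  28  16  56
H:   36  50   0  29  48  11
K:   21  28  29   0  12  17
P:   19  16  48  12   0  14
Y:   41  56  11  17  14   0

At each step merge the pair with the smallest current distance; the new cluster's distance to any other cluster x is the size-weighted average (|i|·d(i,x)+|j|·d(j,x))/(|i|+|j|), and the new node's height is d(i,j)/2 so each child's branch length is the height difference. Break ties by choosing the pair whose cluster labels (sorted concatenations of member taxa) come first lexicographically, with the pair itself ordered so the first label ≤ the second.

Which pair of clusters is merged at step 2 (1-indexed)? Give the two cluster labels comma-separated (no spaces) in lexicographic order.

K,P

iteration 1: select H,Y (d=11); attach at lengths (11/2, 11/2); label the merged cluster HY
  updated: d(C,HY)=77/2, d(E,HY)=53, d(HY,K)=23, d(HY,P)=31
iteration 2: select K,P (d=12); attach at lengths (6, 6); label the merged cluster KP
  updated: d(C,KP)=20, d(E,KP)=22, d(HY,KP)=27
iteration 3: select C,KP (d=20); attach at lengths (10, 4); label the merged cluster CKP
  updated: d(CKP,E)=86/3, d(CKP,HY)=185/6
iteration 4: select CKP,E (d=86/3); attach at lengths (13/3, 43/3); label the merged cluster CEKP
  updated: d(CEKP,HY)=291/8
iteration 5: select CEKP,HY (d=291/8); attach at lengths (185/48, 203/16); label the merged cluster CEHKPY
final tree: (((C:10,(K:6,P:6):4):13/3,E:43/3):185/48,(H:11/2,Y:11/2):203/16)
total length: 1733/24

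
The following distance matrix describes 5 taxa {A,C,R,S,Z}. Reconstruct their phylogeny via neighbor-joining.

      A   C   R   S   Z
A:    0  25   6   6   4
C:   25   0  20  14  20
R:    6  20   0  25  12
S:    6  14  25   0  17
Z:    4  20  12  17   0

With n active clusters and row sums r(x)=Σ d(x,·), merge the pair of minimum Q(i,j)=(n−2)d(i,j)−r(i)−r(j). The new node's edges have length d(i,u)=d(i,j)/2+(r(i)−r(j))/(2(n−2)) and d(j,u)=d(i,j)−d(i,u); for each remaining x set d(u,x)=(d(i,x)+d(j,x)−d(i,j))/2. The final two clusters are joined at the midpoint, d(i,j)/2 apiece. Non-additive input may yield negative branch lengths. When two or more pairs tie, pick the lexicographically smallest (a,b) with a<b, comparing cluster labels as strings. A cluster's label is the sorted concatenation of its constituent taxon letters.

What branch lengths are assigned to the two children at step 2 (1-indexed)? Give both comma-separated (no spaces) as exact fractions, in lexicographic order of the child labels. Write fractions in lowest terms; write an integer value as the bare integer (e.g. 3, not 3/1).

-3/4,27/4

1. join C+S (d=14, Q=-99) ⇒ CS; edges |C|=59/6, |S|=25/6
  updated: d(A,CS)=17/2, d(CS,R)=31/2, d(CS,Z)=23/2
2. join A+R (d=6, Q=-40) ⇒ AR; edges |A|=-3/4, |R|=27/4
  updated: d(AR,CS)=9, d(AR,Z)=5
3. join AR+CS (d=9, Q=-51/2) ⇒ ACRS; edges |AR|=5/4, |CS|=31/4
  updated: d(ACRS,Z)=15/4
4. join ACRS+Z (d=15/4) ⇒ ACRSZ; edges |ACRS|=15/8, |Z|=15/8
final tree: (((A:-3/4,R:27/4):5/4,(C:59/6,S:25/6):31/4):15/8,Z:15/8)
total length: 131/4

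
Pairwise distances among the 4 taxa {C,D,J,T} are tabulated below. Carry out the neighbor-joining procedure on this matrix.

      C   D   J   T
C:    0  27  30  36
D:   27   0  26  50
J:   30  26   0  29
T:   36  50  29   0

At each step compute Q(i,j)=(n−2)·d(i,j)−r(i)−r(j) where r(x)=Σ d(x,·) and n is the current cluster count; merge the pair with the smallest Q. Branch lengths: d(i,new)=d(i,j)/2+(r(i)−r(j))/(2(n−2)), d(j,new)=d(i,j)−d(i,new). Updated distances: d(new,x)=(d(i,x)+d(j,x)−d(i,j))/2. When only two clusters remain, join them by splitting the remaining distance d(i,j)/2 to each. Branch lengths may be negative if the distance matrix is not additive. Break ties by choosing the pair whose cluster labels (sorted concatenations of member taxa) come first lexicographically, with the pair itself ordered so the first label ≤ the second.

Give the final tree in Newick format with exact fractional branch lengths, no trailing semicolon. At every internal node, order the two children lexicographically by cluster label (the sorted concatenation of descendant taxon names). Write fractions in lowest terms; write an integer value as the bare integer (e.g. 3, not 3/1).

(((C:11,D:16):15/2,J:7):11,T:11)

1. join C+D (d=27, Q=-142) ⇒ CD; edges |C|=11, |D|=16
  updated: d(CD,J)=29/2, d(CD,T)=59/2
2. join CD+J (d=29/2, Q=-73) ⇒ CDJ; edges |CD|=15/2, |J|=7
  updated: d(CDJ,T)=22
3. join CDJ+T (d=22) ⇒ CDJT; edges |CDJ|=11, |T|=11
final tree: (((C:11,D:16):15/2,J:7):11,T:11)
total length: 127/2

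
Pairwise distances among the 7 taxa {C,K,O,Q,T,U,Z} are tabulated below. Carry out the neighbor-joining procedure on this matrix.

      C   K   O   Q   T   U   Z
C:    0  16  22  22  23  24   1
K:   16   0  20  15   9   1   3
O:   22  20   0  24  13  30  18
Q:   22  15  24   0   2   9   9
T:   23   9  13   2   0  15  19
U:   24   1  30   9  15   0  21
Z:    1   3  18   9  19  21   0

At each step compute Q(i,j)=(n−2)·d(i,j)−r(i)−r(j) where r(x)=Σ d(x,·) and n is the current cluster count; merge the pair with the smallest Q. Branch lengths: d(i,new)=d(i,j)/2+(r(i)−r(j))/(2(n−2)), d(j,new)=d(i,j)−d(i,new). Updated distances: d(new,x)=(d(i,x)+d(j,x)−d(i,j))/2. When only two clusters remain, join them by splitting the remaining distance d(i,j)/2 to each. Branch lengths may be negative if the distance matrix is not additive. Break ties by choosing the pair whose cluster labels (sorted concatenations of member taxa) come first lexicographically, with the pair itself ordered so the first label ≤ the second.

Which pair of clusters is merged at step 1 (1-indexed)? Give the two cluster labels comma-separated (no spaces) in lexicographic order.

iteration 1: select C,Z (d=1, Q=-174); attach at lengths (21/5, -16/5); label the merged cluster CZ
  updated: d(CZ,K)=9, d(CZ,O)=39/2, d(CZ,Q)=15, d(CZ,T)=41/2, d(CZ,U)=22
iteration 2: select K,U (d=1, Q=-127); attach at lengths (-19/8, 27/8); label the merged cluster KU
  updated: d(CZ,KU)=15, d(KU,O)=49/2, d(KU,Q)=23/2, d(KU,T)=23/2
iteration 3: select Q,T (d=2, Q=-187/2); attach at lengths (23/12, 1/12); label the merged cluster QT
  updated: d(CZ,QT)=67/4, d(KU,QT)=21/2, d(O,QT)=35/2
iteration 4: select CZ,O (d=39/2, Q=-295/4); attach at lengths (115/16, 197/16); label the merged cluster COZ
  updated: d(COZ,KU)=10, d(COZ,QT)=59/8
iteration 5: select COZ,KU (d=10, Q=-223/8); attach at lengths (55/16, 105/16); label the merged cluster CKOUZ
  updated: d(CKOUZ,QT)=63/16
iteration 6: select CKOUZ,QT (d=63/16); attach at lengths (63/32, 63/32); label the merged cluster CKOQTUZ
final tree: ((((C:21/5,Z:-16/5):115/16,O:197/16):55/16,(K:-19/8,U:27/8):105/16):63/32,(Q:23/12,T:1/12):63/32)
total length: 599/16

C,Z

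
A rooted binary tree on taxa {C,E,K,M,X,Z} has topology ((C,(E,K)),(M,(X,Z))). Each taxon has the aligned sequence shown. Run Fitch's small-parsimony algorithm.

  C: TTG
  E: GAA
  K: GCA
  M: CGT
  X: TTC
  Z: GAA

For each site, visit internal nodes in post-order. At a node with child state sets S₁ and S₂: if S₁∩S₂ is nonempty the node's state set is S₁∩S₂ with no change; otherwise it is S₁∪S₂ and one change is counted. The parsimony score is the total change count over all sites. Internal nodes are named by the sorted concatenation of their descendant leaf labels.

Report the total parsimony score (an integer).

site 0, node EK: E={G} ∩ K={G} → {G} (+0)
site 0, node CEK: C={T} ∪ EK={G} → {G,T} (+1)
site 0, node XZ: X={T} ∪ Z={G} → {G,T} (+1)
site 0, node MXZ: M={C} ∪ XZ={G,T} → {C,G,T} (+1)
site 0, node CEKMXZ: CEK={G,T} ∩ MXZ={C,G,T} → {G,T} (+0)
site 1, node EK: E={A} ∪ K={C} → {A,C} (+1)
site 1, node CEK: C={T} ∪ EK={A,C} → {A,C,T} (+1)
site 1, node XZ: X={T} ∪ Z={A} → {A,T} (+1)
site 1, node MXZ: M={G} ∪ XZ={A,T} → {A,G,T} (+1)
site 1, node CEKMXZ: CEK={A,C,T} ∩ MXZ={A,G,T} → {A,T} (+0)
site 2, node EK: E={A} ∩ K={A} → {A} (+0)
site 2, node CEK: C={G} ∪ EK={A} → {A,G} (+1)
site 2, node XZ: X={C} ∪ Z={A} → {A,C} (+1)
site 2, node MXZ: M={T} ∪ XZ={A,C} → {A,C,T} (+1)
site 2, node CEKMXZ: CEK={A,G} ∩ MXZ={A,C,T} → {A} (+0)
per-site changes: [3, 4, 3]; total = 10

10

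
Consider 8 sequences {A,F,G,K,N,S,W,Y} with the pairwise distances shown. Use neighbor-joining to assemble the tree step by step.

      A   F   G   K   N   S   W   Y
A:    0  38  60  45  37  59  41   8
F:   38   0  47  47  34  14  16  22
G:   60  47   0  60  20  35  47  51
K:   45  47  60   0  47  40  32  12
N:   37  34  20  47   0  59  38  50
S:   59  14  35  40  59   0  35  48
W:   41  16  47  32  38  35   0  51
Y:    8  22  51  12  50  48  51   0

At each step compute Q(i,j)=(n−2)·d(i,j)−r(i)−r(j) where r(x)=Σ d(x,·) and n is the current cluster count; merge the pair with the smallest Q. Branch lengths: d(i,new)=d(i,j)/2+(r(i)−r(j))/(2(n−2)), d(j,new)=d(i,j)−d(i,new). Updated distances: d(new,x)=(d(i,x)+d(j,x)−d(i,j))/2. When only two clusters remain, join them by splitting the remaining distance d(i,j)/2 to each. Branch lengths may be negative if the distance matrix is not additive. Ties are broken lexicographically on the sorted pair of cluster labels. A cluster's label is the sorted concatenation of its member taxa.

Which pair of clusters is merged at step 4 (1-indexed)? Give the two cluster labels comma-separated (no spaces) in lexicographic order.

F,S

iteration 1: select G,N (d=20, Q=-485); attach at lengths (155/12, 85/12); label the merged cluster GN
  updated: d(A,GN)=77/2, d(F,GN)=61/2, d(GN,K)=87/2, d(GN,S)=37, d(GN,W)=65/2, d(GN,Y)=81/2
iteration 2: select A,Y (d=8, Q=-371); attach at lengths (44/5, -4/5); label the merged cluster AY
  updated: d(AY,F)=26, d(AY,GN)=71/2, d(AY,K)=49/2, d(AY,S)=99/2, d(AY,W)=42
iteration 3: select AY,K (d=49/2, Q=-533/2); attach at lengths (177/16, 215/16); label the merged cluster AKY
  updated: d(AKY,F)=97/4, d(AKY,GN)=109/4, d(AKY,S)=65/2, d(AKY,W)=99/4
iteration 4: select F,S (d=14, Q=-645/4); attach at lengths (11/8, 101/8); label the merged cluster FS
  updated: d(AKY,FS)=171/8, d(FS,GN)=107/4, d(FS,W)=37/2
iteration 5: select AKY,GN (d=109/4, Q=-843/8); attach at lengths (331/32, 541/32); label the merged cluster AGKNY
  updated: d(AGKNY,FS)=167/16, d(AGKNY,W)=15
iteration 6: select AGKNY,FS (d=167/16, Q=-703/16); attach at lengths (111/32, 223/32); label the merged cluster AFGKNSY
  updated: d(AFGKNSY,W)=369/32
iteration 7: select AFGKNSY,W (d=369/32); attach at lengths (369/64, 369/64); label the merged cluster AFGKNSWY
final tree: (((((A:44/5,Y:-4/5):177/16,K:215/16):331/32,(G:155/12,N:85/12):541/32):111/32,(F:11/8,S:101/8):223/32):369/64,W:369/64)
total length: 3703/32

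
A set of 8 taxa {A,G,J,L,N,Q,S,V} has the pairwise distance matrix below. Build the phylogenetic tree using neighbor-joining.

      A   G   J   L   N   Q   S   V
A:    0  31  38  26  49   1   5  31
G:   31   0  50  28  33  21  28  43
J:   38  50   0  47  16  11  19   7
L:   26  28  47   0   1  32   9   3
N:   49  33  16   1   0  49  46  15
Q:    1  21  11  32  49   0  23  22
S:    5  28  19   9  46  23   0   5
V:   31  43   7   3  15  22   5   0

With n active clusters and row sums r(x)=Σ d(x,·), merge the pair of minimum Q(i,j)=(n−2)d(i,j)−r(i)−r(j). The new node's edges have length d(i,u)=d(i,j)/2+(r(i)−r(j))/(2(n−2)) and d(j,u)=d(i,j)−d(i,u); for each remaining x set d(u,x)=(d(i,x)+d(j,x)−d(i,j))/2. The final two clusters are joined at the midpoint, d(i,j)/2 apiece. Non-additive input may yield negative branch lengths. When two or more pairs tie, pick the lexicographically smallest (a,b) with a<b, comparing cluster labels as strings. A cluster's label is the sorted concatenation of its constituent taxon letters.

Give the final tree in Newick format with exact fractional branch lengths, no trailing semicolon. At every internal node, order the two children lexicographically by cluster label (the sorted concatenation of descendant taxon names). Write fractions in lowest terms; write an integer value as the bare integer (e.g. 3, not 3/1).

((((((A:3,Q:-2):105/16,G:303/16):161/24,S:31/24):107/16,J:175/16):61/16,(L:-19/4,N:23/4):207/16):-71/32,V:-71/32)

step 1: merge (L,N) at d=1, Q=-349; branch lengths L→-19/4, N→23/4; new cluster LN
  updated: d(A,LN)=37, d(G,LN)=30, d(J,LN)=31, d(LN,Q)=40, d(LN,S)=27, d(LN,V)=17/2
step 2: merge (A,Q) at d=1, Q=-256; branch lengths A→3, Q→-2; new cluster AQ
  updated: d(AQ,G)=51/2, d(AQ,J)=24, d(AQ,LN)=38, d(AQ,S)=27/2, d(AQ,V)=26
step 3: merge (AQ,G) at d=51/2, Q=-403/2; branch lengths AQ→105/16, G→303/16; new cluster AGQ
  updated: d(AGQ,J)=97/4, d(AGQ,LN)=85/4, d(AGQ,S)=8, d(AGQ,V)=87/4
step 4: merge (AGQ,S) at d=8, Q=-441/4; branch lengths AGQ→161/24, S→31/24; new cluster AGQS
  updated: d(AGQS,J)=141/8, d(AGQS,LN)=161/8, d(AGQS,V)=75/8
step 5: merge (AGQS,J) at d=141/8, Q=-135/2; branch lengths AGQS→107/16, J→175/16; new cluster AGJQS
  updated: d(AGJQS,LN)=67/4, d(AGJQS,V)=-5/8
step 6: merge (AGJQS,LN) at d=67/4, Q=-197/8; branch lengths AGJQS→61/16, LN→207/16; new cluster AGJLNQS
  updated: d(AGJLNQS,V)=-71/16
step 7: merge (AGJLNQS,V) at d=-71/16; branch lengths AGJLNQS→-71/32, V→-71/32; new cluster AGJLNQSV
final tree: ((((((A:3,Q:-2):105/16,G:303/16):161/24,S:31/24):107/16,J:175/16):61/16,(L:-19/4,N:23/4):207/16):-71/32,V:-71/32)
total length: 1047/16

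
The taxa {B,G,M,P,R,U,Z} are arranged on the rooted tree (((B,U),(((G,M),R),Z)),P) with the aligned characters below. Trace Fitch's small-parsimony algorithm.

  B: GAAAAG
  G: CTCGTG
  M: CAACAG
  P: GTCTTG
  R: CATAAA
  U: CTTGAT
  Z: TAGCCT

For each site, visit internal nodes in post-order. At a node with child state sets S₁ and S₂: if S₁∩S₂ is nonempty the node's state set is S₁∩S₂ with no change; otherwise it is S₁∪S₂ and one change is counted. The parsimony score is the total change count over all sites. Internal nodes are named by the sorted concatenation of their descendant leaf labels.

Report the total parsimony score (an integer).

22

[col 0] BU: children B:{G}, U:{C} ∪→ {C,G}; cost 1
[col 0] GM: children G:{C}, M:{C} ∩→ {C}; cost 0
[col 0] GMR: children GM:{C}, R:{C} ∩→ {C}; cost 0
[col 0] GMRZ: children GMR:{C}, Z:{T} ∪→ {C,T}; cost 1
[col 0] BGMRUZ: children BU:{C,G}, GMRZ:{C,T} ∩→ {C}; cost 0
[col 0] BGMPRUZ: children BGMRUZ:{C}, P:{G} ∪→ {C,G}; cost 1
[col 1] BU: children B:{A}, U:{T} ∪→ {A,T}; cost 1
[col 1] GM: children G:{T}, M:{A} ∪→ {A,T}; cost 1
[col 1] GMR: children GM:{A,T}, R:{A} ∩→ {A}; cost 0
[col 1] GMRZ: children GMR:{A}, Z:{A} ∩→ {A}; cost 0
[col 1] BGMRUZ: children BU:{A,T}, GMRZ:{A} ∩→ {A}; cost 0
[col 1] BGMPRUZ: children BGMRUZ:{A}, P:{T} ∪→ {A,T}; cost 1
[col 2] BU: children B:{A}, U:{T} ∪→ {A,T}; cost 1
[col 2] GM: children G:{C}, M:{A} ∪→ {A,C}; cost 1
[col 2] GMR: children GM:{A,C}, R:{T} ∪→ {A,C,T}; cost 1
[col 2] GMRZ: children GMR:{A,C,T}, Z:{G} ∪→ {A,C,G,T}; cost 1
[col 2] BGMRUZ: children BU:{A,T}, GMRZ:{A,C,G,T} ∩→ {A,T}; cost 0
[col 2] BGMPRUZ: children BGMRUZ:{A,T}, P:{C} ∪→ {A,C,T}; cost 1
[col 3] BU: children B:{A}, U:{G} ∪→ {A,G}; cost 1
[col 3] GM: children G:{G}, M:{C} ∪→ {C,G}; cost 1
[col 3] GMR: children GM:{C,G}, R:{A} ∪→ {A,C,G}; cost 1
[col 3] GMRZ: children GMR:{A,C,G}, Z:{C} ∩→ {C}; cost 0
[col 3] BGMRUZ: children BU:{A,G}, GMRZ:{C} ∪→ {A,C,G}; cost 1
[col 3] BGMPRUZ: children BGMRUZ:{A,C,G}, P:{T} ∪→ {A,C,G,T}; cost 1
[col 4] BU: children B:{A}, U:{A} ∩→ {A}; cost 0
[col 4] GM: children G:{T}, M:{A} ∪→ {A,T}; cost 1
[col 4] GMR: children GM:{A,T}, R:{A} ∩→ {A}; cost 0
[col 4] GMRZ: children GMR:{A}, Z:{C} ∪→ {A,C}; cost 1
[col 4] BGMRUZ: children BU:{A}, GMRZ:{A,C} ∩→ {A}; cost 0
[col 4] BGMPRUZ: children BGMRUZ:{A}, P:{T} ∪→ {A,T}; cost 1
[col 5] BU: children B:{G}, U:{T} ∪→ {G,T}; cost 1
[col 5] GM: children G:{G}, M:{G} ∩→ {G}; cost 0
[col 5] GMR: children GM:{G}, R:{A} ∪→ {A,G}; cost 1
[col 5] GMRZ: children GMR:{A,G}, Z:{T} ∪→ {A,G,T}; cost 1
[col 5] BGMRUZ: children BU:{G,T}, GMRZ:{A,G,T} ∩→ {G,T}; cost 0
[col 5] BGMPRUZ: children BGMRUZ:{G,T}, P:{G} ∩→ {G}; cost 0
per-site changes: [3, 3, 5, 5, 3, 3]; total = 22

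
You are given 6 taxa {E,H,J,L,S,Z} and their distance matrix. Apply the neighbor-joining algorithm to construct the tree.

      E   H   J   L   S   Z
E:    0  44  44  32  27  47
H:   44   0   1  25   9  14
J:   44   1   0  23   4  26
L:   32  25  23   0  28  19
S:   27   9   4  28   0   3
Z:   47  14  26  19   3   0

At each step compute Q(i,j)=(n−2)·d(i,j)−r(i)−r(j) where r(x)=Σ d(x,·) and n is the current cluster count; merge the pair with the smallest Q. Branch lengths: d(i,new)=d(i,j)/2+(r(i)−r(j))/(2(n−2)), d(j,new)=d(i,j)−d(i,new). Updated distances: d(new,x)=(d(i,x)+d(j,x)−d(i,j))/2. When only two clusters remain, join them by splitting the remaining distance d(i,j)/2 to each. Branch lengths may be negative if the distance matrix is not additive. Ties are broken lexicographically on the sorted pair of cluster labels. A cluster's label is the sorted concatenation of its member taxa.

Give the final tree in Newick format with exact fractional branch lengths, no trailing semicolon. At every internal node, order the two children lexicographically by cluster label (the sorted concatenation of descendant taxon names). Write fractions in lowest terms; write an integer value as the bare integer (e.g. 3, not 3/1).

((((E:195/8,L:61/8):19/2,(H:-1/2,J:3/2):8):13/4,S:-13/4):25/8,Z:25/8)

1. join E+L (d=32, Q=-193) ⇒ EL; edges |E|=195/8, |L|=61/8
  updated: d(EL,H)=37/2, d(EL,J)=35/2, d(EL,S)=23/2, d(EL,Z)=17
2. join H+J (d=1, Q=-88) ⇒ HJ; edges |H|=-1/2, |J|=3/2
  updated: d(EL,HJ)=35/2, d(HJ,S)=6, d(HJ,Z)=39/2
3. join EL+HJ (d=35/2, Q=-54) ⇒ EHJL; edges |EL|=19/2, |HJ|=8
  updated: d(EHJL,S)=0, d(EHJL,Z)=19/2
4. join EHJL+S (d=0, Q=-25/2) ⇒ EHJLS; edges |EHJL|=13/4, |S|=-13/4
  updated: d(EHJLS,Z)=25/4
5. join EHJLS+Z (d=25/4) ⇒ EHJLSZ; edges |EHJLS|=25/8, |Z|=25/8
final tree: ((((E:195/8,L:61/8):19/2,(H:-1/2,J:3/2):8):13/4,S:-13/4):25/8,Z:25/8)
total length: 227/4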